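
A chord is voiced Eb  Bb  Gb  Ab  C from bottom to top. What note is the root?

Eb, Bb, Gb, Ab, C are the tones of an Ab dominant ninth chord (Ab–C–Eb–Gb–Bb), making Ab the root.

Ab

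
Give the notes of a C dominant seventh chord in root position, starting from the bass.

C dominant seventh is C–E–G–Bb. Root position puts the root (C) in the bass, with the remaining tones above: C, E, G, Bb.

C, E, G, Bb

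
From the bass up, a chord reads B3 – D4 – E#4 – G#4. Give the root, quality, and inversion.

The distinct note names are B, D, E#, G#. Stacked in thirds they read E#–G#–B–D, which is a diminished seventh chord on E#.
With the fifth (B) in the bass, the chord is in second inversion (figured bass 4/3).

E# diminished seventh, second inversion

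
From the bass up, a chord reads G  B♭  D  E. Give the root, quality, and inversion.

The distinct note names are G, Bb, D, E. Stacked in thirds they read E–G–Bb–D, which is a half-diminished seventh chord on E.
G is the third of E half-diminished seventh; third in the bass means first inversion (figured bass 6/5).

E half-diminished seventh, first inversion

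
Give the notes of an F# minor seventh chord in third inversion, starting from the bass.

F# minor seventh is F#–A–C#–E. Third inversion puts the seventh (E) in the bass, with the remaining tones above: E, F#, A, C#.

E, F#, A, C#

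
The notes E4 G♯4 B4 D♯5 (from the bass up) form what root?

E

E, G#, B, D# are the tones of an E major seventh chord (E–G#–B–D#), making E the root.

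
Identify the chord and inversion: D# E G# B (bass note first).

The distinct note names are D#, E, G#, B. Stacked in thirds they read E–G#–B–D#, which is a major seventh chord on E.
D# is the seventh of E major seventh; seventh in the bass means third inversion (figured bass 4/2).

E major seventh, third inversion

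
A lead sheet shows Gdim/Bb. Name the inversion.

first inversion

Gdim/Bb means G diminished with Bb in the bass. Bb is the third of G diminished (G–Bb–Db), so this is first inversion.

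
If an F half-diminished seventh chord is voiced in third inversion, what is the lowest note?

In third inversion the seventh is lowest. For F half-diminished seventh (F–Ab–Cb–Eb) that is Eb.

Eb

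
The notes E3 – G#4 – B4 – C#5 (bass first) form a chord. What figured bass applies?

The notes E, G#, B, C# stack in thirds as C#–E–G#–B — a C# minor seventh chord. The bass E is the third, so this is first inversion: figured 6/5.

6/5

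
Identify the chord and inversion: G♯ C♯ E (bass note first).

Reducing to letter names: G#, C#, E. These stack in thirds as C#–E–G# — a C# minor triad.
With the fifth (G#) in the bass, the chord is in second inversion (figured bass 6/4).

C# minor, second inversion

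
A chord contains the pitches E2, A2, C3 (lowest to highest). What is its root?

Reordering E, A, C into stacked thirds gives A–C–E; the bottom of that stack, A, is the root.

A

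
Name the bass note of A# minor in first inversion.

C#

In first inversion the third is lowest. For A# minor (A#–C#–E#) that is C#.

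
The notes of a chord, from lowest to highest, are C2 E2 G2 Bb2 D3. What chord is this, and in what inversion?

Reducing to letter names: C, E, G, Bb, D. These stack in thirds as C–E–G–Bb–D — a C dominant ninth chord.
The lowest note is C, the root of the chord, so this is root position.

C dominant ninth, root position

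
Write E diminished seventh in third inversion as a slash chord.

Third inversion of E diminished seventh has the seventh (Db) in the bass. As a slash chord: Edim7/Db.

Edim7/Db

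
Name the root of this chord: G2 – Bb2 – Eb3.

Eb

Reordering G, Bb, Eb into stacked thirds gives Eb–G–Bb; the bottom of that stack, Eb, is the root.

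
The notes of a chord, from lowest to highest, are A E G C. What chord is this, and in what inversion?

Reducing to letter names: A, E, G, C. These stack in thirds as A–C–E–G — an A minor seventh chord.
A is the root of A minor seventh; root in the bass means root position (figured bass 7).

A minor seventh, root position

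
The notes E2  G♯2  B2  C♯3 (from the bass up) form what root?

C#

Reordering E, G#, B, C# into stacked thirds gives C#–E–G#–B; the bottom of that stack, C#, is the root.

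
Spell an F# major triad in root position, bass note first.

The chord tones are F#–A#–C#. With the root (F#) lowest for root position: F#, A#, C#.

F#, A#, C#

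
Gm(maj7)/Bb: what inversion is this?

Gm(maj7)/Bb means G minor-major seventh with Bb in the bass. Bb is the third of G minor-major seventh (G–Bb–D–F#), so this is first inversion.

first inversion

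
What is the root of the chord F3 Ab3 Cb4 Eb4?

F

The distinct letter names are F, Ab, Cb, Eb. Arranged as a stack of thirds they read F–Ab–Cb–Eb, so F is the root (an F half-diminished seventh chord).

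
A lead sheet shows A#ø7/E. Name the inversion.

A#ø7/E means A# half-diminished seventh with E in the bass. E is the fifth of A# half-diminished seventh (A#–C#–E–G#), so this is second inversion.

second inversion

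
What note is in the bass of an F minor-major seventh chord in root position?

F

In root position the root is lowest. For F minor-major seventh (F–Ab–C–E) that is F.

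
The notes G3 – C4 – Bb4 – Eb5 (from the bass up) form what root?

C

G, C, Bb, Eb are the tones of a C minor seventh chord (C–Eb–G–Bb), making C the root.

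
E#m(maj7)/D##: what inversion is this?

E#m(maj7)/D## means E# minor-major seventh with D## in the bass. D## is the seventh of E# minor-major seventh (E#–G#–B#–D##), so this is third inversion.

third inversion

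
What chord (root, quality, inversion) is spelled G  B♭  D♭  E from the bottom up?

E diminished seventh, first inversion

The pitch classes G, Bb, Db, E arrange in thirds as E–G–Bb–Db: an E diminished seventh chord.
G is the third of E diminished seventh; third in the bass means first inversion (figured bass 6/5).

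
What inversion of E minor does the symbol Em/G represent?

Em/G means E minor with G in the bass. G is the third of E minor (E–G–B), so this is first inversion.

first inversion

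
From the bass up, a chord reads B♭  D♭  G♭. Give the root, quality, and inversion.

Gb major, first inversion

The pitch classes Bb, Db, Gb arrange in thirds as Gb–Bb–Db: a Gb major triad.
With the third (Bb) in the bass, the chord is in first inversion (figured bass 6).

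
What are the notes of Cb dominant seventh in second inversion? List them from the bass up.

Gb, Bbb, Cb, Eb

Cb dominant seventh is Cb–Eb–Gb–Bbb. Second inversion puts the fifth (Gb) in the bass, with the remaining tones above: Gb, Bbb, Cb, Eb.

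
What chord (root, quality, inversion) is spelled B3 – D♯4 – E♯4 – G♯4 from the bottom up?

Reducing to letter names: B, D#, E#, G#. These stack in thirds as E#–G#–B–D# — an E# half-diminished seventh chord.
With the fifth (B) in the bass, the chord is in second inversion (figured bass 4/3).

E# half-diminished seventh, second inversion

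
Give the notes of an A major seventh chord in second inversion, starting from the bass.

E, G#, A, C#

A major seventh is A–C#–E–G#. Second inversion puts the fifth (E) in the bass, with the remaining tones above: E, G#, A, C#.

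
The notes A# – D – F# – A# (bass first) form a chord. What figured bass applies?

6/4

The notes A#, D, F# stack in thirds as D–F#–A# — a D augmented triad. The bass A# is the fifth, so this is second inversion: figured 6/4.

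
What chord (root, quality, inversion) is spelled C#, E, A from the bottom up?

The distinct note names are C#, E, A. Stacked in thirds they read A–C#–E, which is a major triad on A.
With the third (C#) in the bass, the chord is in first inversion (figured bass 6).

A major, first inversion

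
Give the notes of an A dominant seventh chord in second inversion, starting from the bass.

E, G, A, C#

Spelling A dominant seventh: A–C#–E–G. In second inversion the fifth is bass, giving E, G, A, C# from the bottom.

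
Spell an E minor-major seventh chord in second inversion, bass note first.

B, D#, E, G

The chord tones are E–G–B–D#. With the fifth (B) lowest for second inversion: B, D#, E, G.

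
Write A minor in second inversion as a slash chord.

Second inversion of A minor has the fifth (E) in the bass. As a slash chord: Am/E.

Am/E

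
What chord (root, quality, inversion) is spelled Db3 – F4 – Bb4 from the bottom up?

Bb minor, first inversion

The distinct note names are Db, F, Bb. Stacked in thirds they read Bb–Db–F, which is a minor triad on Bb.
With the third (Db) in the bass, the chord is in first inversion (figured bass 6).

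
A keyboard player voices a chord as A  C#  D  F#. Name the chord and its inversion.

D major seventh, second inversion

Reducing to letter names: A, C#, D, F#. These stack in thirds as D–F#–A–C# — a D major seventh chord.
The lowest note is A, the fifth of the chord, so this is second inversion (figured bass 4/3).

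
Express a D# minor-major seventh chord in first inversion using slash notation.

D#m(maj7)/F#

First inversion of D# minor-major seventh has the third (F#) in the bass. As a slash chord: D#m(maj7)/F#.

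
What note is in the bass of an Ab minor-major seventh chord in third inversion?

G

In third inversion the seventh is lowest. For Ab minor-major seventh (Ab–Cb–Eb–G) that is G.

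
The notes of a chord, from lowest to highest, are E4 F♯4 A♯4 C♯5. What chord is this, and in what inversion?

The pitch classes E, F#, A#, C# arrange in thirds as F#–A#–C#–E: an F# dominant seventh chord.
With the seventh (E) in the bass, the chord is in third inversion (figured bass 4/2).

F# dominant seventh, third inversion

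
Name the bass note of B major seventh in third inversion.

A#

In third inversion the seventh is lowest. For B major seventh (B–D#–F#–A#) that is A#.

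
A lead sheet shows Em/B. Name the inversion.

Em/B means E minor with B in the bass. B is the fifth of E minor (E–G–B), so this is second inversion.

second inversion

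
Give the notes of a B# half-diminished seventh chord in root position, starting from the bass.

B#, D#, F#, A#

B# half-diminished seventh is B#–D#–F#–A#. Root position puts the root (B#) in the bass, with the remaining tones above: B#, D#, F#, A#.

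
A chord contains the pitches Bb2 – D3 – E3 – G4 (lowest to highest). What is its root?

Bb, D, E, G are the tones of an E half-diminished seventh chord (E–G–Bb–D), making E the root.

E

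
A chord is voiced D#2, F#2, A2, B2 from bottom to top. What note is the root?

Reordering D#, F#, A, B into stacked thirds gives B–D#–F#–A; the bottom of that stack, B, is the root.

B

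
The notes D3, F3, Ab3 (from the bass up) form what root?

D

Reordering D, F, Ab into stacked thirds gives D–F–Ab; the bottom of that stack, D, is the root.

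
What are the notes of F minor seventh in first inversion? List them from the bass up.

F minor seventh is F–Ab–C–Eb. First inversion puts the third (Ab) in the bass, with the remaining tones above: Ab, C, Eb, F.

Ab, C, Eb, F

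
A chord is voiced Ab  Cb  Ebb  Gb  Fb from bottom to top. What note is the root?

Fb

Ab, Cb, Ebb, Gb, Fb are the tones of an Fb dominant ninth chord (Fb–Ab–Cb–Ebb–Gb), making Fb the root.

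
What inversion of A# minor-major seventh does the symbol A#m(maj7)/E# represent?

second inversion

A#m(maj7)/E# means A# minor-major seventh with E# in the bass. E# is the fifth of A# minor-major seventh (A#–C#–E#–G##), so this is second inversion.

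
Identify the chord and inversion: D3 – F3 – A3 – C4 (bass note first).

D minor seventh, root position

Reducing to letter names: D, F, A, C. These stack in thirds as D–F–A–C — a D minor seventh chord.
D is the root of D minor seventh; root in the bass means root position (figured bass 7).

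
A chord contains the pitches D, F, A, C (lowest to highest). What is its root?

D

Reordering D, F, A, C into stacked thirds gives D–F–A–C; the bottom of that stack, D, is the root.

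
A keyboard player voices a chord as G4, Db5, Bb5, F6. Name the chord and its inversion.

G half-diminished seventh, root position

Reducing to letter names: G, Db, Bb, F. These stack in thirds as G–Bb–Db–F — a G half-diminished seventh chord.
G is the root of G half-diminished seventh; root in the bass means root position (figured bass 7).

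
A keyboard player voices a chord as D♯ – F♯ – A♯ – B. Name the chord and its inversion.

B major seventh, first inversion

The distinct note names are D#, F#, A#, B. Stacked in thirds they read B–D#–F#–A#, which is a major seventh chord on B.
The lowest note is D#, the third of the chord, so this is first inversion (figured bass 6/5).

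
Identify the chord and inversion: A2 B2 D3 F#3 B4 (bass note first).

The distinct note names are A, B, D, F#. Stacked in thirds they read B–D–F#–A, which is a minor seventh chord on B.
With the seventh (A) in the bass, the chord is in third inversion (figured bass 4/2).

B minor seventh, third inversion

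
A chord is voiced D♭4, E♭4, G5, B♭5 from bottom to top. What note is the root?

The distinct letter names are Db, Eb, G, Bb. Arranged as a stack of thirds they read Eb–G–Bb–Db, so Eb is the root (an Eb dominant seventh chord).

Eb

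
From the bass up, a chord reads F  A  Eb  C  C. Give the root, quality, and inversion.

F dominant seventh, root position

The pitch classes F, A, Eb, C arrange in thirds as F–A–C–Eb: an F dominant seventh chord.
With the root (F) in the bass, the chord is in root position (figured bass 7).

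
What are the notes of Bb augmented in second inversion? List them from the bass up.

The chord tones are Bb–D–F#. With the fifth (F#) lowest for second inversion: F#, Bb, D.

F#, Bb, D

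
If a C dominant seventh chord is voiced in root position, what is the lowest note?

C

C dominant seventh is C–E–G–Bb. Root position places the root in the bass: C.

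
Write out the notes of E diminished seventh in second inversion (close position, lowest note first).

The chord tones are E–G–Bb–Db. With the fifth (Bb) lowest for second inversion: Bb, Db, E, G.

Bb, Db, E, G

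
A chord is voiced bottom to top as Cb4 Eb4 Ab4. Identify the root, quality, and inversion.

Ab minor, first inversion

Reducing to letter names: Cb, Eb, Ab. These stack in thirds as Ab–Cb–Eb — an Ab minor triad.
The lowest note is Cb, the third of the chord, so this is first inversion (figured bass 6).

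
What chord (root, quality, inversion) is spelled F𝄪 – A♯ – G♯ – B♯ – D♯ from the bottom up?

Reducing to letter names: F##, A#, G#, B#, D#. These stack in thirds as G#–B#–D#–F##–A# — a G# major ninth chord.
The lowest note is F##, the seventh of the chord, so this is third inversion.

G# major ninth, third inversion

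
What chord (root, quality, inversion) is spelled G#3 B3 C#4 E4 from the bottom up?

C# minor seventh, second inversion

The pitch classes G#, B, C#, E arrange in thirds as C#–E–G#–B: a C# minor seventh chord.
The lowest note is G#, the fifth of the chord, so this is second inversion (figured bass 4/3).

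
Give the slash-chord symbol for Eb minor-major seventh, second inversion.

Second inversion of Eb minor-major seventh has the fifth (Bb) in the bass. As a slash chord: Ebm(maj7)/Bb.

Ebm(maj7)/Bb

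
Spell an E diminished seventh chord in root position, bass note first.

E, G, Bb, Db

The chord tones are E–G–Bb–Db. With the root (E) lowest for root position: E, G, Bb, Db.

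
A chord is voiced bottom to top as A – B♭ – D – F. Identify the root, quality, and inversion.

The distinct note names are A, Bb, D, F. Stacked in thirds they read Bb–D–F–A, which is a major seventh chord on Bb.
The lowest note is A, the seventh of the chord, so this is third inversion (figured bass 4/2).

Bb major seventh, third inversion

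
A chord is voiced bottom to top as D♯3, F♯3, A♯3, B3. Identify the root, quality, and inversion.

B major seventh, first inversion

The distinct note names are D#, F#, A#, B. Stacked in thirds they read B–D#–F#–A#, which is a major seventh chord on B.
D# is the third of B major seventh; third in the bass means first inversion (figured bass 6/5).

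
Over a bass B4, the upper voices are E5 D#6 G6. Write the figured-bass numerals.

4/3

The notes B, E, D#, G stack in thirds as E–G–B–D# — an E minor-major seventh chord. The bass B is the fifth, so this is second inversion: figured 4/3.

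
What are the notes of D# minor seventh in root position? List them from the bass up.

D# minor seventh is D#–F#–A#–C#. Root position puts the root (D#) in the bass, with the remaining tones above: D#, F#, A#, C#.

D#, F#, A#, C#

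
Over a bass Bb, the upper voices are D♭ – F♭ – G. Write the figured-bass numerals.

6/5

The notes Bb, Db, Fb, G stack in thirds as G–Bb–Db–Fb — a G diminished seventh chord. The bass Bb is the third, so this is first inversion: figured 6/5.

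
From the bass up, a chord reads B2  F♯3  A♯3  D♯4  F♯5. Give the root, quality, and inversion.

The pitch classes B, F#, A#, D# arrange in thirds as B–D#–F#–A#: a B major seventh chord.
B is the root of B major seventh; root in the bass means root position (figured bass 7).

B major seventh, root position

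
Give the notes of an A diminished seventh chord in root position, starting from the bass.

The chord tones are A–C–Eb–Gb. With the root (A) lowest for root position: A, C, Eb, Gb.

A, C, Eb, Gb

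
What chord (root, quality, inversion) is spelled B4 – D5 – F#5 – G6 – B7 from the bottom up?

G major seventh, first inversion

The distinct note names are B, D, F#, G. Stacked in thirds they read G–B–D–F#, which is a major seventh chord on G.
With the third (B) in the bass, the chord is in first inversion (figured bass 6/5).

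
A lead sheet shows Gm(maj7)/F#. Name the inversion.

third inversion

Gm(maj7)/F# means G minor-major seventh with F# in the bass. F# is the seventh of G minor-major seventh (G–Bb–D–F#), so this is third inversion.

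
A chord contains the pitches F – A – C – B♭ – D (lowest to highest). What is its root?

Reordering F, A, C, Bb, D into stacked thirds gives Bb–D–F–A–C; the bottom of that stack, Bb, is the root.

Bb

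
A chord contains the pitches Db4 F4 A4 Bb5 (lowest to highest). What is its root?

Bb

The distinct letter names are Db, F, A, Bb. Arranged as a stack of thirds they read Bb–Db–F–A, so Bb is the root (a Bb minor-major seventh chord).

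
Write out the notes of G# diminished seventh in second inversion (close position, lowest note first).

The chord tones are G#–B–D–F. With the fifth (D) lowest for second inversion: D, F, G#, B.

D, F, G#, B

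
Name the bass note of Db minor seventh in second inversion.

The fifth of Db minor seventh (Db–Fb–Ab–Cb) is Ab; that is the bass in second inversion.

Ab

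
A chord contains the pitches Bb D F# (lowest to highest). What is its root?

Bb

The distinct letter names are Bb, D, F#. Arranged as a stack of thirds they read Bb–D–F#, so Bb is the root (a Bb augmented triad).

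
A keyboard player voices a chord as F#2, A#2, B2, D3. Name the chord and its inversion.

B minor-major seventh, second inversion

The pitch classes F#, A#, B, D arrange in thirds as B–D–F#–A#: a B minor-major seventh chord.
The lowest note is F#, the fifth of the chord, so this is second inversion (figured bass 4/3).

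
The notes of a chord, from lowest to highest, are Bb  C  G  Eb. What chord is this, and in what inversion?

Reducing to letter names: Bb, C, G, Eb. These stack in thirds as C–Eb–G–Bb — a C minor seventh chord.
With the seventh (Bb) in the bass, the chord is in third inversion (figured bass 4/2).

C minor seventh, third inversion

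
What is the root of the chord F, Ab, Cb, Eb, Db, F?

Db

F, Ab, Cb, Eb, Db are the tones of a Db dominant ninth chord (Db–F–Ab–Cb–Eb), making Db the root.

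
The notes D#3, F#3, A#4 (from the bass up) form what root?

D#

The distinct letter names are D#, F#, A#. Arranged as a stack of thirds they read D#–F#–A#, so D# is the root (a D# minor triad).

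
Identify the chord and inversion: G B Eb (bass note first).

Eb augmented, first inversion

The pitch classes G, B, Eb arrange in thirds as Eb–G–B: an Eb augmented triad.
G is the third of Eb augmented; third in the bass means first inversion (figured bass 6).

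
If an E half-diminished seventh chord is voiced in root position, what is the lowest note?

In root position the root is lowest. For E half-diminished seventh (E–G–Bb–D) that is E.

E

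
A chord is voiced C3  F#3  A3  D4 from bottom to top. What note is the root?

D

Reordering C, F#, A, D into stacked thirds gives D–F#–A–C; the bottom of that stack, D, is the root.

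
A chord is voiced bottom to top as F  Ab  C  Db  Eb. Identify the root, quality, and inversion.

Db major ninth, first inversion

The distinct note names are F, Ab, C, Db, Eb. Stacked in thirds they read Db–F–Ab–C–Eb, which is a major ninth chord on Db.
F is the third of Db major ninth; third in the bass means first inversion.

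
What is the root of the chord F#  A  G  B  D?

F#, A, G, B, D are the tones of a G major ninth chord (G–B–D–F#–A), making G the root.

G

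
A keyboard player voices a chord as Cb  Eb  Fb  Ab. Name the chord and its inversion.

Reducing to letter names: Cb, Eb, Fb, Ab. These stack in thirds as Fb–Ab–Cb–Eb — an Fb major seventh chord.
The lowest note is Cb, the fifth of the chord, so this is second inversion (figured bass 4/3).

Fb major seventh, second inversion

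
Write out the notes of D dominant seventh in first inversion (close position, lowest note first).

F#, A, C, D

D dominant seventh is D–F#–A–C. First inversion puts the third (F#) in the bass, with the remaining tones above: F#, A, C, D.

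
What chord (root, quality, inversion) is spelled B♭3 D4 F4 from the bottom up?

Reducing to letter names: Bb, D, F. These stack in thirds as Bb–D–F — a Bb major triad.
With the root (Bb) in the bass, the chord is in root position (figured bass 5/3).

Bb major, root position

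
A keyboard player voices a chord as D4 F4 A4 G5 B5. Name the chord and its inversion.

G dominant ninth, second inversion

The pitch classes D, F, A, G, B arrange in thirds as G–B–D–F–A: a G dominant ninth chord.
With the fifth (D) in the bass, the chord is in second inversion.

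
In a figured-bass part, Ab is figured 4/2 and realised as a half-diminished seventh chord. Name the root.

The figures 4/2 mean the seventh of the chord is in the bass. If Ab is the seventh of a half-diminished seventh chord, the root is Bb (chord tones Bb–Db–Fb–Ab).

Bb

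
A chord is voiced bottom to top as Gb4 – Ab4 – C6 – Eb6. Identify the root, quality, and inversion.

Ab dominant seventh, third inversion

The distinct note names are Gb, Ab, C, Eb. Stacked in thirds they read Ab–C–Eb–Gb, which is a dominant seventh chord on Ab.
The lowest note is Gb, the seventh of the chord, so this is third inversion (figured bass 4/2).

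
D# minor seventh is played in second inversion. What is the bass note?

In second inversion the fifth is lowest. For D# minor seventh (D#–F#–A#–C#) that is A#.

A#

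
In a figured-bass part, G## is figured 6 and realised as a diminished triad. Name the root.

The figures 6 mean the third of the chord is in the bass. If G## is the third of a diminished triad, the root is E## (chord tones E##–G##–B#).

E##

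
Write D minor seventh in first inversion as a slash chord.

Dm7/F

First inversion of D minor seventh has the third (F) in the bass. As a slash chord: Dm7/F.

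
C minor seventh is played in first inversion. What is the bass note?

C minor seventh is C–Eb–G–Bb. First inversion places the third in the bass: Eb.

Eb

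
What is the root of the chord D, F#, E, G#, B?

Reordering D, F#, E, G#, B into stacked thirds gives E–G#–B–D–F#; the bottom of that stack, E, is the root.

E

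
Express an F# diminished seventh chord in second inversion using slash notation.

F#dim7/C

Second inversion of F# diminished seventh has the fifth (C) in the bass. As a slash chord: F#dim7/C.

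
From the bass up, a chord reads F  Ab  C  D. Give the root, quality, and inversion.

D half-diminished seventh, first inversion

The distinct note names are F, Ab, C, D. Stacked in thirds they read D–F–Ab–C, which is a half-diminished seventh chord on D.
F is the third of D half-diminished seventh; third in the bass means first inversion (figured bass 6/5).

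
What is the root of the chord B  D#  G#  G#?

The distinct letter names are B, D#, G#. Arranged as a stack of thirds they read G#–B–D#, so G# is the root (a G# minor triad).

G#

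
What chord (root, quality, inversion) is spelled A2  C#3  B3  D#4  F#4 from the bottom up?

The pitch classes A, C#, B, D#, F# arrange in thirds as B–D#–F#–A–C#: a B dominant ninth chord.
The lowest note is A, the seventh of the chord, so this is third inversion.

B dominant ninth, third inversion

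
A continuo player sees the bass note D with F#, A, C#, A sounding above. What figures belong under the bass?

The notes D, F#, A, C# stack in thirds as D–F#–A–C# — a D major seventh chord. The bass D is the root, so this is root position: figured 7.

7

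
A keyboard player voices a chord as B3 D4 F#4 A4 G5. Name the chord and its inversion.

Reducing to letter names: B, D, F#, A, G. These stack in thirds as G–B–D–F#–A — a G major ninth chord.
With the third (B) in the bass, the chord is in first inversion.

G major ninth, first inversion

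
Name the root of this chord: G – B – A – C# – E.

The distinct letter names are G, B, A, C#, E. Arranged as a stack of thirds they read A–C#–E–G–B, so A is the root (an A dominant ninth chord).

A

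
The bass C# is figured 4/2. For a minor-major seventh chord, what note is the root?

The figures 4/2 mean the seventh of the chord is in the bass. If C# is the seventh of a minor-major seventh chord, the root is D (chord tones D–F–A–C#).

D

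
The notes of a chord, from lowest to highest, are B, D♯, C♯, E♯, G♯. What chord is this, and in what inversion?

C# dominant ninth, third inversion

The pitch classes B, D#, C#, E#, G# arrange in thirds as C#–E#–G#–B–D#: a C# dominant ninth chord.
With the seventh (B) in the bass, the chord is in third inversion.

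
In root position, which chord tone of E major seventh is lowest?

E

E major seventh is E–G#–B–D#. Root position places the root in the bass: E.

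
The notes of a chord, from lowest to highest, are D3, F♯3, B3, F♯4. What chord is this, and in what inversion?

B minor, first inversion

Reducing to letter names: D, F#, B. These stack in thirds as B–D–F# — a B minor triad.
With the third (D) in the bass, the chord is in first inversion (figured bass 6).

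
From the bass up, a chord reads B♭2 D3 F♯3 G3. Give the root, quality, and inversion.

The pitch classes Bb, D, F#, G arrange in thirds as G–Bb–D–F#: a G minor-major seventh chord.
The lowest note is Bb, the third of the chord, so this is first inversion (figured bass 6/5).

G minor-major seventh, first inversion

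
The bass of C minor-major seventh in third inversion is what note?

In third inversion the seventh is lowest. For C minor-major seventh (C–Eb–G–B) that is B.

B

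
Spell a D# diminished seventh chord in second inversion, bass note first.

Spelling D# diminished seventh: D#–F#–A–C. In second inversion the fifth is bass, giving A, C, D#, F# from the bottom.

A, C, D#, F#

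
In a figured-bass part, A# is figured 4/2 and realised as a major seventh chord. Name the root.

B

The figures 4/2 mean the seventh of the chord is in the bass. If A# is the seventh of a major seventh chord, the root is B (chord tones B–D#–F#–A#).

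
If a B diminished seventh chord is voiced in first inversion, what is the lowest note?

D

In first inversion the third is lowest. For B diminished seventh (B–D–F–Ab) that is D.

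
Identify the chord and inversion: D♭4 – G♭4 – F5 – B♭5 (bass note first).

The pitch classes Db, Gb, F, Bb arrange in thirds as Gb–Bb–Db–F: a Gb major seventh chord.
Db is the fifth of Gb major seventh; fifth in the bass means second inversion (figured bass 4/3).

Gb major seventh, second inversion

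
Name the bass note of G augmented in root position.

G augmented is G–B–D#. Root position places the root in the bass: G.

G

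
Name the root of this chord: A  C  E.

A

Reordering A, C, E into stacked thirds gives A–C–E; the bottom of that stack, A, is the root.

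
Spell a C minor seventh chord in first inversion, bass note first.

Eb, G, Bb, C

Spelling C minor seventh: C–Eb–G–Bb. In first inversion the third is bass, giving Eb, G, Bb, C from the bottom.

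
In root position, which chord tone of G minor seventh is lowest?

The root of G minor seventh (G–Bb–D–F) is G; that is the bass in root position.

G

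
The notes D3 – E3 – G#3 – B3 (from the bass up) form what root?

E

D, E, G#, B are the tones of an E dominant seventh chord (E–G#–B–D), making E the root.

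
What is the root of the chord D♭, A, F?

Db

Db, A, F are the tones of a Db augmented triad (Db–F–A), making Db the root.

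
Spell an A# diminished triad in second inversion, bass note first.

Spelling A# diminished: A#–C#–E. In second inversion the fifth is bass, giving E, A#, C# from the bottom.

E, A#, C#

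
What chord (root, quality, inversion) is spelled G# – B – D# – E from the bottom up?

The pitch classes G#, B, D#, E arrange in thirds as E–G#–B–D#: an E major seventh chord.
With the third (G#) in the bass, the chord is in first inversion (figured bass 6/5).

E major seventh, first inversion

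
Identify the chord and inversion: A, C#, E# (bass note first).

The pitch classes A, C#, E# arrange in thirds as A–C#–E#: an A augmented triad.
The lowest note is A, the root of the chord, so this is root position (figured bass 5/3).

A augmented, root position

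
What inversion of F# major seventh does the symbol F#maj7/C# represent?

second inversion

F#maj7/C# means F# major seventh with C# in the bass. C# is the fifth of F# major seventh (F#–A#–C#–E#), so this is second inversion.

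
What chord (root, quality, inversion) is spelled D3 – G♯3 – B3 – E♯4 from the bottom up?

The pitch classes D, G#, B, E# arrange in thirds as E#–G#–B–D: an E# diminished seventh chord.
D is the seventh of E# diminished seventh; seventh in the bass means third inversion (figured bass 4/2).

E# diminished seventh, third inversion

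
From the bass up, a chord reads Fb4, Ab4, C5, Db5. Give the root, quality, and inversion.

Db minor-major seventh, first inversion

Reducing to letter names: Fb, Ab, C, Db. These stack in thirds as Db–Fb–Ab–C — a Db minor-major seventh chord.
Fb is the third of Db minor-major seventh; third in the bass means first inversion (figured bass 6/5).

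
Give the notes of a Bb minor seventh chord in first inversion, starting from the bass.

Db, F, Ab, Bb

Bb minor seventh is Bb–Db–F–Ab. First inversion puts the third (Db) in the bass, with the remaining tones above: Db, F, Ab, Bb.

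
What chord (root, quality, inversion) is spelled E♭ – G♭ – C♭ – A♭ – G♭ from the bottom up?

Reducing to letter names: Eb, Gb, Cb, Ab. These stack in thirds as Ab–Cb–Eb–Gb — an Ab minor seventh chord.
Eb is the fifth of Ab minor seventh; fifth in the bass means second inversion (figured bass 4/3).

Ab minor seventh, second inversion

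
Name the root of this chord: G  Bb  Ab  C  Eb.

G, Bb, Ab, C, Eb are the tones of an Ab major ninth chord (Ab–C–Eb–G–Bb), making Ab the root.

Ab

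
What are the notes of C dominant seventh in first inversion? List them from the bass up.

E, G, Bb, C

Spelling C dominant seventh: C–E–G–Bb. In first inversion the third is bass, giving E, G, Bb, C from the bottom.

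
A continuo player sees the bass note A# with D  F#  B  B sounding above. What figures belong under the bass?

The notes A#, D, F#, B stack in thirds as B–D–F#–A# — a B minor-major seventh chord. The bass A# is the seventh, so this is third inversion: figured 4/2.

4/2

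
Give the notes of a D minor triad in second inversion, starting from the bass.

A, D, F

The chord tones are D–F–A. With the fifth (A) lowest for second inversion: A, D, F.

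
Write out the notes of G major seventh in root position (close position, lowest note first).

The chord tones are G–B–D–F#. With the root (G) lowest for root position: G, B, D, F#.

G, B, D, F#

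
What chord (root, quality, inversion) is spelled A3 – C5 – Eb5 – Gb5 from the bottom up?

The distinct note names are A, C, Eb, Gb. Stacked in thirds they read A–C–Eb–Gb, which is a diminished seventh chord on A.
The lowest note is A, the root of the chord, so this is root position (figured bass 7).

A diminished seventh, root position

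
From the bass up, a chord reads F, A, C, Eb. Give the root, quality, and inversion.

The distinct note names are F, A, C, Eb. Stacked in thirds they read F–A–C–Eb, which is a dominant seventh chord on F.
The lowest note is F, the root of the chord, so this is root position (figured bass 7).

F dominant seventh, root position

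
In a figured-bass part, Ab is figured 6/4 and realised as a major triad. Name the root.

Db

The figures 6/4 mean the fifth of the chord is in the bass. If Ab is the fifth of a major triad, the root is Db (chord tones Db–F–Ab).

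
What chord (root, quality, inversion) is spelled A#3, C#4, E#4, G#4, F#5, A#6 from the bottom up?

The pitch classes A#, C#, E#, G#, F# arrange in thirds as F#–A#–C#–E#–G#: an F# major ninth chord.
With the third (A#) in the bass, the chord is in first inversion.

F# major ninth, first inversion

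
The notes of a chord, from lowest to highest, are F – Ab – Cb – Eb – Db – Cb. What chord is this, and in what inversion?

The distinct note names are F, Ab, Cb, Eb, Db. Stacked in thirds they read Db–F–Ab–Cb–Eb, which is a dominant ninth chord on Db.
With the third (F) in the bass, the chord is in first inversion.

Db dominant ninth, first inversion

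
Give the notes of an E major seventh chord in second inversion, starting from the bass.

B, D#, E, G#

The chord tones are E–G#–B–D#. With the fifth (B) lowest for second inversion: B, D#, E, G#.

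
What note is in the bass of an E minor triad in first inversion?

In first inversion the third is lowest. For E minor (E–G–B) that is G.

G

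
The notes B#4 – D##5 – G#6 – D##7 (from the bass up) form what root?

G#

B#, D##, G# are the tones of a G# augmented triad (G#–B#–D##), making G# the root.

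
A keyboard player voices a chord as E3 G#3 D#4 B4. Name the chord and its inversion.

Reducing to letter names: E, G#, D#, B. These stack in thirds as E–G#–B–D# — an E major seventh chord.
E is the root of E major seventh; root in the bass means root position (figured bass 7).

E major seventh, root position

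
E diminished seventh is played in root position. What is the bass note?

In root position the root is lowest. For E diminished seventh (E–G–Bb–Db) that is E.

E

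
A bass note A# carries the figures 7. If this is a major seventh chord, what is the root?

The figures 7 mean the root of the chord is in the bass. If A# is the root of a major seventh chord, the root is A# (chord tones A#–C##–E#–G##).

A#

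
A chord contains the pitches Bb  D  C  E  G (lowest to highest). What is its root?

The distinct letter names are Bb, D, C, E, G. Arranged as a stack of thirds they read C–E–G–Bb–D, so C is the root (a C dominant ninth chord).

C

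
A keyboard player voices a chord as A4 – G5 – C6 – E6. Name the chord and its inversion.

A minor seventh, root position

The distinct note names are A, G, C, E. Stacked in thirds they read A–C–E–G, which is a minor seventh chord on A.
With the root (A) in the bass, the chord is in root position (figured bass 7).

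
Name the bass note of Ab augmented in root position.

Ab

Ab augmented is Ab–C–E. Root position places the root in the bass: Ab.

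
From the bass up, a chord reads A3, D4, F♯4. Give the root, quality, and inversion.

D major, second inversion

The pitch classes A, D, F# arrange in thirds as D–F#–A: a D major triad.
With the fifth (A) in the bass, the chord is in second inversion (figured bass 6/4).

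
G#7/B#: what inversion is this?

G#7/B# means G# dominant seventh with B# in the bass. B# is the third of G# dominant seventh (G#–B#–D#–F#), so this is first inversion.

first inversion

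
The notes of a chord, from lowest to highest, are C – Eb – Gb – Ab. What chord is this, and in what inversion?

Ab dominant seventh, first inversion

Reducing to letter names: C, Eb, Gb, Ab. These stack in thirds as Ab–C–Eb–Gb — an Ab dominant seventh chord.
The lowest note is C, the third of the chord, so this is first inversion (figured bass 6/5).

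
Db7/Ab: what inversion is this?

second inversion

Db7/Ab means Db dominant seventh with Ab in the bass. Ab is the fifth of Db dominant seventh (Db–F–Ab–Cb), so this is second inversion.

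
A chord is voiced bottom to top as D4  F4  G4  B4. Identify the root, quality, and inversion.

G dominant seventh, second inversion

The pitch classes D, F, G, B arrange in thirds as G–B–D–F: a G dominant seventh chord.
D is the fifth of G dominant seventh; fifth in the bass means second inversion (figured bass 4/3).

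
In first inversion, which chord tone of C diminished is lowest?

The third of C diminished (C–Eb–Gb) is Eb; that is the bass in first inversion.

Eb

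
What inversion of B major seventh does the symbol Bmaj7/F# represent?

second inversion

Bmaj7/F# means B major seventh with F# in the bass. F# is the fifth of B major seventh (B–D#–F#–A#), so this is second inversion.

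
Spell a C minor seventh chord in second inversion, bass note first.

The chord tones are C–Eb–G–Bb. With the fifth (G) lowest for second inversion: G, Bb, C, Eb.

G, Bb, C, Eb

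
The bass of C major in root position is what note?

C

In root position the root is lowest. For C major (C–E–G) that is C.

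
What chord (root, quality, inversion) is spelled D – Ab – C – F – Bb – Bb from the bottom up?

The distinct note names are D, Ab, C, F, Bb. Stacked in thirds they read Bb–D–F–Ab–C, which is a dominant ninth chord on Bb.
With the third (D) in the bass, the chord is in first inversion.

Bb dominant ninth, first inversion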